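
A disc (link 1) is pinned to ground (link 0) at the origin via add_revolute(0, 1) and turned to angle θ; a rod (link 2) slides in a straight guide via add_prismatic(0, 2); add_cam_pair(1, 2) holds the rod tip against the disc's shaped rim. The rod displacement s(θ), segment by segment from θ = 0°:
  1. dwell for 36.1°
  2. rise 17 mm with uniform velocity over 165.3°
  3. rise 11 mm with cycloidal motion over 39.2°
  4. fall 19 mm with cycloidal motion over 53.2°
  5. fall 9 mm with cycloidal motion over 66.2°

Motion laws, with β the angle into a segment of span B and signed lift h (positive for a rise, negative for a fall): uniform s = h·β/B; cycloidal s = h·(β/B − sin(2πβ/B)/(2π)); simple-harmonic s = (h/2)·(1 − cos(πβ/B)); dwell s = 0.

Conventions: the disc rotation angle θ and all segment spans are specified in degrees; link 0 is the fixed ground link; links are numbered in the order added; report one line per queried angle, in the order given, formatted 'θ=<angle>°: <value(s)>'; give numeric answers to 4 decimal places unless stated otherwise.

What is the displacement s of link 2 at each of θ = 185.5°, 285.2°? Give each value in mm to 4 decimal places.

segment 1 (0° to 36.1°, dwell): s unchanged at 0.0000
θ = 185.5° falls in segment 2 (36.1° to 201.4°, uniform, h = 17): β = 185.5 − 36.1 = 149.4°, B = 165.3°; Δs = 17·149.4/165.3 = 15.3648; s = 0.0000 + 15.3648 = 15.3648
segment 2 (36.1° to 201.4°, uniform, h = 17) is passed completely: s = 0.0000 + (17) = 17.0000
segment 3 (201.4° to 240.6°, cycloidal, h = 11) is passed completely: s = 17.0000 + (11) = 28.0000
θ = 285.2° falls in segment 4 (240.6° to 293.8°, cycloidal, h = -19): β = 285.2 − 240.6 = 44.6°, B = 53.2°; Δs = -19·(0.8383 − sin(2π·0.8383)/(2π)) = -18.4985; s = 28.0000 − 18.4985 = 9.5015

θ=185.5°: 15.3648
θ=285.2°: 9.5015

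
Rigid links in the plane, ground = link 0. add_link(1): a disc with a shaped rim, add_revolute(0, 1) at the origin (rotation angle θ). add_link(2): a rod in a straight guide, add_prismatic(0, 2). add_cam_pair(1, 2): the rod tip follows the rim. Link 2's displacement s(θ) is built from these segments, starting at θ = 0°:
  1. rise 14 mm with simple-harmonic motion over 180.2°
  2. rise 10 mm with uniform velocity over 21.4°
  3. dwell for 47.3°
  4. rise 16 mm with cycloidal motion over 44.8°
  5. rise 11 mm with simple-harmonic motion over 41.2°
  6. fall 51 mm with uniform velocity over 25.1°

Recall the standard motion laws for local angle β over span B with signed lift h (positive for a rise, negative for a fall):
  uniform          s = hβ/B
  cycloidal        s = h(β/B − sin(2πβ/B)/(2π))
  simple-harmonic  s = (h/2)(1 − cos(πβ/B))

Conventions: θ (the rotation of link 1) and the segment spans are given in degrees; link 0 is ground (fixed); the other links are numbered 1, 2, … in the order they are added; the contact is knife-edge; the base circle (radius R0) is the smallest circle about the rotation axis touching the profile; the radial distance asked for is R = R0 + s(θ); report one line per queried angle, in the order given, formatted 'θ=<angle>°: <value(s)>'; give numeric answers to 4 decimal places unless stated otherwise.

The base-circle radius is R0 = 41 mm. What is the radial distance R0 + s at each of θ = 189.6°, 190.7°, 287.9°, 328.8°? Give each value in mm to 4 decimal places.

segment 1 (0° to 180.2°, simple-harmonic, h = 14) is passed completely: s = 0.0000 + (14) = 14.0000
θ = 189.6° falls in segment 2 (180.2° to 201.6°, uniform, h = 10): β = 189.6 − 180.2 = 9.4°, B = 21.4°; Δs = 10·9.4/21.4 = 4.3925; s = 14.0000 + 4.3925 = 18.3925
θ = 190.7° falls in segment 2 (180.2° to 201.6°, uniform, h = 10): β = 190.7 − 180.2 = 10.5°, B = 21.4°; Δs = 10·10.5/21.4 = 4.9065; s = 14.0000 + 4.9065 = 18.9065
segment 2 (180.2° to 201.6°, uniform, h = 10) is passed completely: s = 14.0000 + (10) = 24.0000
segment 3 (201.6° to 248.9°, dwell): s unchanged at 24.0000
θ = 287.9° falls in segment 4 (248.9° to 293.7°, cycloidal, h = 16): β = 287.9 − 248.9 = 39°, B = 44.8°; Δs = 16·(0.8705 − sin(2π·0.8705)/(2π)) = 15.7790; s = 24.0000 + 15.7790 = 39.7790
segment 4 (248.9° to 293.7°, cycloidal, h = 16) is passed completely: s = 24.0000 + (16) = 40.0000
θ = 328.8° falls in segment 5 (293.7° to 334.9°, simple-harmonic, h = 11): β = 328.8 − 293.7 = 35.1°, B = 41.2°; Δs = 11/2·(1 − cos(π·0.8519)) = 10.4157; s = 40.0000 + 10.4157 = 50.4157
θ=189.6°: R = R0 + s = 41 + 18.3925 = 59.3925
θ=190.7°: R = R0 + s = 41 + 18.9065 = 59.9065
θ=287.9°: R = R0 + s = 41 + 39.7790 = 80.7790
θ=328.8°: R = R0 + s = 41 + 50.4157 = 91.4157

θ=189.6°: 59.3925
θ=190.7°: 59.9065
θ=287.9°: 80.7790
θ=328.8°: 91.4157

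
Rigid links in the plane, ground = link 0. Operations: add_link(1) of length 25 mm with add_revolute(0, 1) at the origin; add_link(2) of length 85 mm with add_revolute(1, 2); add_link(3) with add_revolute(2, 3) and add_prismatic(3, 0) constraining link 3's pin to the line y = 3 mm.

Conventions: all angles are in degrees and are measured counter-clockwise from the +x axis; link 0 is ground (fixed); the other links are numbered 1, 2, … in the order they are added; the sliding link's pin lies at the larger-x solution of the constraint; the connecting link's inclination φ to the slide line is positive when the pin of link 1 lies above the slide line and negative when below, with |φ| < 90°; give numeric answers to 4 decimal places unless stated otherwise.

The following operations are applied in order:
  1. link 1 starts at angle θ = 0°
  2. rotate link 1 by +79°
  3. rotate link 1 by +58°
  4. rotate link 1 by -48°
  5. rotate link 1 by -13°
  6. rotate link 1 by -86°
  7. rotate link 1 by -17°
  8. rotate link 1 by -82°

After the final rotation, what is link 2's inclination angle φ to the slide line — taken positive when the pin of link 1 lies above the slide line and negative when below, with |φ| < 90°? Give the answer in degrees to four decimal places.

geometry: r = 25 mm, L = 85 mm, e = 3 mm; θ starts at 0°
rotate link 1 by +79°: θ ← 0° +79° = 79°
rotate link 1 by +58°: θ ← 79° +58° = 137°
rotate link 1 by -48°: θ ← 137° -48° = 89°
rotate link 1 by -13°: θ ← 89° -13° = 76°
rotate link 1 by -86°: θ ← 76° -86° = -10°
rotate link 1 by -17°: θ ← -10° -17° = -27°
rotate link 1 by -82°: θ ← -27° -82° = -109°
h = r sin θ − e = -23.637964 − 3 = -26.637964
sin φ = h / L = -26.637964 / 85 = -0.31338782
φ = arcsin(-0.31338782) = -18.263515°

-18.2635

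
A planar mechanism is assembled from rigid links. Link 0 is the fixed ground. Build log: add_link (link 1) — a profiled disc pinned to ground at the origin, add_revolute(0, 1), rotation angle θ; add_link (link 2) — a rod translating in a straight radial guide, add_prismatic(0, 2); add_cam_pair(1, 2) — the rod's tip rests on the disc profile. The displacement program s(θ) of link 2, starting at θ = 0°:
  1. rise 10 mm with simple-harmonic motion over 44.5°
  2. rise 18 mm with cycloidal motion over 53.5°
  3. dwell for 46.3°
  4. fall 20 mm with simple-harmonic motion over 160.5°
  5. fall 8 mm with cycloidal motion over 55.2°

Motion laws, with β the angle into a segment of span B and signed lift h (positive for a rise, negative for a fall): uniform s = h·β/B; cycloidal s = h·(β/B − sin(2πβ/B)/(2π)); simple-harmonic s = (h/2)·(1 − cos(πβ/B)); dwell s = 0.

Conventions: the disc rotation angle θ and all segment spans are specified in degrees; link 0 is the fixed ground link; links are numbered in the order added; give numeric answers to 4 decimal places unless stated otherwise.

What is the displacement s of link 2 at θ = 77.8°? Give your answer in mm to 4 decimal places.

seg 1 [0°–44.5°] simple-harmonic, h=10: full span → s += 10 → s = 10.0000
seg 2 [44.5°–98°] cycloidal, h=18: θ=77.8° here. β=33.3, B=53.5. 18·(0.6224 − sin(2π·0.6224)/(2π)) = 13.1965 → s = 23.1965

23.1965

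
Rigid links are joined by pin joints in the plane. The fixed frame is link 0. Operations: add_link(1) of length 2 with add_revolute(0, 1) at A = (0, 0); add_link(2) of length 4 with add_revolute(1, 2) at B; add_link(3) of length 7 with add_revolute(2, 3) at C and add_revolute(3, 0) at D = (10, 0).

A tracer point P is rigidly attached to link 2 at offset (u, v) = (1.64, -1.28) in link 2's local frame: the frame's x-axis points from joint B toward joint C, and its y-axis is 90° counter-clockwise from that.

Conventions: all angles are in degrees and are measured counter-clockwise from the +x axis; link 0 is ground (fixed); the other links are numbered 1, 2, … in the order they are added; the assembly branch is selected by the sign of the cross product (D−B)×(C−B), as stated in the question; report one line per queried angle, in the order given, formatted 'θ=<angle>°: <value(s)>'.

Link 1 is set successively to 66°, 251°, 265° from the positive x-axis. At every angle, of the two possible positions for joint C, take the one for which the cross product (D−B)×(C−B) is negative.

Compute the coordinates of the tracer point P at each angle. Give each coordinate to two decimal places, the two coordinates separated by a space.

A=(0,0), D=(10.00,0)
θ=66°: B = A + 2.00·(cos66°, sin66°) = (0.8135, 1.8271)
θ=66°: |BD| = 9.3665
θ=66°: circle(B,4.00) ∩ circle(D,7.00): a=2.9216, h=2.7321
θ=66°:   candidates: C₊=(4.2119,3.9367) cross=25.590; C₋=(3.1460,-1.4224) cross=-25.590
θ=66°:   branch - wants cross < 0 → take C=(3.1460,-1.4224) (cross=-25.590)
θ=66°: ex = (C−B)/|BC| = (0.5831,-0.8124); ey = (0.8124,0.5831)
θ=66°: P = B + 1.64·ex + -1.28·ey = (0.7300,-0.2516)
θ=251°: B = A + 2.00·(cos251°, sin251°) = (-0.6511, -1.8910)
θ=251°: |BD| = 10.8177
θ=251°: circle(B,4.00) ∩ circle(D,7.00): a=3.8836, h=0.9580
θ=251°:   candidates: C₊=(3.0052,-0.2689) cross=10.364; C₋=(3.3401,-2.1554) cross=-10.364
θ=251°:   branch - wants cross < 0 → take C=(3.3401,-2.1554) (cross=-10.364)
θ=251°: ex = (C−B)/|BC| = (0.9978,-0.0661); ey = (0.0661,0.9978)
θ=251°: P = B + 1.64·ex + -1.28·ey = (0.9007,-3.2766)
θ=265°: B = A + 2.00·(cos265°, sin265°) = (-0.1743, -1.9924)
θ=265°: |BD| = 10.3676
θ=265°: circle(B,4.00) ∩ circle(D,7.00): a=3.5923, h=1.7594
θ=265°:   candidates: C₊=(3.0129,0.4246) cross=18.241; C₋=(3.6891,-3.0287) cross=-18.241
θ=265°:   branch - wants cross < 0 → take C=(3.6891,-3.0287) (cross=-18.241)
θ=265°: ex = (C−B)/|BC| = (0.9659,-0.2591); ey = (0.2591,0.9659)
θ=265°: P = B + 1.64·ex + -1.28·ey = (1.0781,-3.6536)

θ=66°: 0.73 -0.25
θ=251°: 0.90 -3.28
θ=265°: 1.08 -3.65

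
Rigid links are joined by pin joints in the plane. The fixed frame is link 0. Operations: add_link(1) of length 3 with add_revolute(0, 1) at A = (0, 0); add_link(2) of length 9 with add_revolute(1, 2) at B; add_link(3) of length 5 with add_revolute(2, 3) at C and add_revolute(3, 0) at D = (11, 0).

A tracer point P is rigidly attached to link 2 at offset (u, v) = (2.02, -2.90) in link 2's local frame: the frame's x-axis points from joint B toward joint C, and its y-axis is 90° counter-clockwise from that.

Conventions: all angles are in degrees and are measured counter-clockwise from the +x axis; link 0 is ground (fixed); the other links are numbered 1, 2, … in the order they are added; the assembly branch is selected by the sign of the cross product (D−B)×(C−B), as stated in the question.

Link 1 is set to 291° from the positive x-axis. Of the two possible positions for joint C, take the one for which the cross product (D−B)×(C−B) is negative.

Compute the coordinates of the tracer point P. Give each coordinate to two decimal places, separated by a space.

A=(0,0), D=(11.00,0)
B = A + 3.00·(cos291°, sin291°) = (1.0751, -2.8007)
|BD| = 10.3125
circle(B,9.00) ∩ circle(D,5.00): a=7.8714, h=4.3636
  candidates: C₊=(7.4656,3.5366) cross=45.000; C₋=(9.8357,-4.8626) cross=-45.000
  branch - wants cross < 0 → take C=(9.8357,-4.8626) (cross=-45.000)
ex = (C−B)/|BC| = (0.9734,-0.2291); ey = (0.2291,0.9734)
P = B + 2.02·ex + -2.90·ey = (2.3770,-6.0864)

2.38 -6.09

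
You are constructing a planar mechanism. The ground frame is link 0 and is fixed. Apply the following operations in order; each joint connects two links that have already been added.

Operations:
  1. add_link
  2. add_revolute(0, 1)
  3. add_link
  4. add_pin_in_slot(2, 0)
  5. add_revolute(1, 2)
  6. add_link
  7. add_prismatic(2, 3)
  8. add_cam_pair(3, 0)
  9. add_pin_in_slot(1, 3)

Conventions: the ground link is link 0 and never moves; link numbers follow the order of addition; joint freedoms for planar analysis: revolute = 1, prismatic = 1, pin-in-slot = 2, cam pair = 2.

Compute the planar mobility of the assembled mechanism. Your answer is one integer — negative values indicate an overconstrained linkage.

ground; <1,0,0>
#1 <2,0,0>
R:0↔1 J1 <2,1,0>
#2 <3,1,0>
PS:2↔0 J2 <3,1,1>
R:1↔2 J1 <3,2,1>
#3 <4,2,1>
P:2↔3 J1 <4,3,1>
C:3↔0 J2 <4,3,2>
PS:1↔3 J2 <4,3,3>
3×3 − 2×3 − 1×3 = 0

M = 0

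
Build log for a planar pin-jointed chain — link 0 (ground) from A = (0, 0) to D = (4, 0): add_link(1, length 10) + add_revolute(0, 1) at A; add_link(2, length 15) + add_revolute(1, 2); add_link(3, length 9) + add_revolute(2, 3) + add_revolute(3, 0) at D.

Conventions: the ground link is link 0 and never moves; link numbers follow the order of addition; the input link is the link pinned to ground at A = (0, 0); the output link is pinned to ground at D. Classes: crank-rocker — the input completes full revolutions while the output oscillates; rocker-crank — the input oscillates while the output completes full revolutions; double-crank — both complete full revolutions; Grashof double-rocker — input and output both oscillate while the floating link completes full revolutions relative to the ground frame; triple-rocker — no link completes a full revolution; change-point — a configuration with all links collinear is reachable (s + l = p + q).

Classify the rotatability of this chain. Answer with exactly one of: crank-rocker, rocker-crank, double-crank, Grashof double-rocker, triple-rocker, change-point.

lengths: ground=4, input=10, coupler=15, output=9
sorted: s=4 (shortest), l=15 (longest), p+q=19
s + l = 19 vs p + q = 19
s + l = p + q → change-point (collinear configuration reachable)

change-point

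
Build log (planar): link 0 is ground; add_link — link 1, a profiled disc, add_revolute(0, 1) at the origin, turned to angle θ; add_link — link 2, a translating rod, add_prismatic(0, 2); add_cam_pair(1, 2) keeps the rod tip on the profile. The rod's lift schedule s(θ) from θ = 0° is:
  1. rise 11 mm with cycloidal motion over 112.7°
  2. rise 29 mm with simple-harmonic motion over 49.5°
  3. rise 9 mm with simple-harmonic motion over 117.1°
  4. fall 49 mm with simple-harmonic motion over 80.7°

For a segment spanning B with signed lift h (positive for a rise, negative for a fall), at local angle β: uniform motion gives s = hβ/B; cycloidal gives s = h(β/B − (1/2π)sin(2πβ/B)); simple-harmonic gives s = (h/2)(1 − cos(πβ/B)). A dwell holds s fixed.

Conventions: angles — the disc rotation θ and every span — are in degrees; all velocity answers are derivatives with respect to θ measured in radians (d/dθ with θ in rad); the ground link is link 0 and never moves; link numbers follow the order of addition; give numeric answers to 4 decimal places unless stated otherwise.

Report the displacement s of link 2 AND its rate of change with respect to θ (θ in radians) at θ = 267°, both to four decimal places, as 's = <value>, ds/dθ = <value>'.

seg 1 [0°–112.7°] cycloidal, h=11: full span → s += 11 → s = 11.0000
seg 2 [112.7°–162.2°] simple-harmonic, h=29: full span → s += 29 → s = 40.0000
seg 3 [162.2°–279.3°] simple-harmonic, h=9: θ=267° here. β=104.8, B=117.1. 9/2·(1 − cos(π·0.8950)) = 8.7572 → s = 48.7572
velocity in seg [162.2°–279.3°] (simple-harmonic), θ in radians: β = 104.8° = 1.8291 rad, B = 117.1° = 2.0438 rad; ds/dθ = (πh/(2B)) sin(πβ/B) = (π·9/(2·2.0438)) sin(π·0.8950) = 2.241380 mm/rad

s = 48.7572, ds/dθ = 2.2414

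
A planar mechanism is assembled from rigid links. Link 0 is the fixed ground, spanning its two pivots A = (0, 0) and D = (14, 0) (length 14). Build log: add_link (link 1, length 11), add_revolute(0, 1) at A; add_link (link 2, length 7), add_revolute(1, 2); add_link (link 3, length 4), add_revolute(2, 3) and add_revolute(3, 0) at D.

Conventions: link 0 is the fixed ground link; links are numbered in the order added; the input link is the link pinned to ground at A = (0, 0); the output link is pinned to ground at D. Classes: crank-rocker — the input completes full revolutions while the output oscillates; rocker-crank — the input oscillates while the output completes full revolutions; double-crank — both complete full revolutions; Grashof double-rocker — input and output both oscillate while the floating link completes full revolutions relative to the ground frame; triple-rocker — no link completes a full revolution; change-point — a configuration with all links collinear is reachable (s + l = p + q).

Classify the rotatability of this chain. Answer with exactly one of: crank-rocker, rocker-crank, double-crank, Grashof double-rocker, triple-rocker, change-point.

lengths: ground=14, input=11, coupler=7, output=4
sorted: s=4 (shortest), l=14 (longest), p+q=18
s + l = 18 vs p + q = 18
s + l = p + q → change-point (collinear configuration reachable)

change-point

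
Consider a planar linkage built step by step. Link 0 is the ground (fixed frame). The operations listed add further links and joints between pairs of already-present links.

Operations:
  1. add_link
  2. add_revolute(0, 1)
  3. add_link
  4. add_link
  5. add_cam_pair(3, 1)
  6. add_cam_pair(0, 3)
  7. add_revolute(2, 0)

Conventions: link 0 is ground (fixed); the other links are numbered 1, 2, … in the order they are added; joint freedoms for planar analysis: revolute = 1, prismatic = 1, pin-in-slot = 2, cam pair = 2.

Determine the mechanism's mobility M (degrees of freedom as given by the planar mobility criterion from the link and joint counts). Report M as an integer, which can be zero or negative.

link 0 = ground. State L|J1|J2 = 1|0|0
+link1  2|0|0
R(0,1) f=1→J1  2|1|0
+link2  3|1|0
+link3  4|1|0
C(3,1) f=2→J2  4|1|1
C(0,3) f=2→J2  4|1|2
R(2,0) f=1→J1  4|2|2
M = 3(4−1)−2·2−2 = 9−4−2 = 3

M = 3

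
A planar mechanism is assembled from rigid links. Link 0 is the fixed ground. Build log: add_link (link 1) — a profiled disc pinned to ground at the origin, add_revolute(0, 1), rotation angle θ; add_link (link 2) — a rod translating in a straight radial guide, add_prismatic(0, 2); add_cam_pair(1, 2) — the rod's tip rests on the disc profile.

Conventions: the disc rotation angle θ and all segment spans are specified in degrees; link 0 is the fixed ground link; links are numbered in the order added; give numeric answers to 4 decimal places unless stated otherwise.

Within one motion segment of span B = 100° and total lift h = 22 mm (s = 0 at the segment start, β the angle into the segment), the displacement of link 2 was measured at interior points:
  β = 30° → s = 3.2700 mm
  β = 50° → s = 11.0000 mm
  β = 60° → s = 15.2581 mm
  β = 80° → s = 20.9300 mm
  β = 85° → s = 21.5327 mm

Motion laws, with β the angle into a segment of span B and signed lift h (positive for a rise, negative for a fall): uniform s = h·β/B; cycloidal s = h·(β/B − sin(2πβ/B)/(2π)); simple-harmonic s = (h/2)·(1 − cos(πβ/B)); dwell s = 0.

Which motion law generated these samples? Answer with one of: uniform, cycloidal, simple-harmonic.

candidates at β/B = r: uniform s = h·r (linear in β); cycloidal s = h·(r − sin(2πr)/(2π)); simple-harmonic s = (h/2)(1 − cos(πr))
β=30°: printed 3.2700 | uniform 6.6000, cycloidal 3.2700, simple-harmonic 4.5344
β=50°: printed 11.0000 | uniform 11.0000, cycloidal 11.0000, simple-harmonic 11.0000
β=60°: printed 15.2581 | uniform 13.2000, cycloidal 15.2581, simple-harmonic 14.3992
β=80°: printed 20.9300 | uniform 17.6000, cycloidal 20.9300, simple-harmonic 19.8992
β=85°: printed 21.5327 | uniform 18.7000, cycloidal 21.5327, simple-harmonic 20.8011
only one law matches every sample → cycloidal

cycloidal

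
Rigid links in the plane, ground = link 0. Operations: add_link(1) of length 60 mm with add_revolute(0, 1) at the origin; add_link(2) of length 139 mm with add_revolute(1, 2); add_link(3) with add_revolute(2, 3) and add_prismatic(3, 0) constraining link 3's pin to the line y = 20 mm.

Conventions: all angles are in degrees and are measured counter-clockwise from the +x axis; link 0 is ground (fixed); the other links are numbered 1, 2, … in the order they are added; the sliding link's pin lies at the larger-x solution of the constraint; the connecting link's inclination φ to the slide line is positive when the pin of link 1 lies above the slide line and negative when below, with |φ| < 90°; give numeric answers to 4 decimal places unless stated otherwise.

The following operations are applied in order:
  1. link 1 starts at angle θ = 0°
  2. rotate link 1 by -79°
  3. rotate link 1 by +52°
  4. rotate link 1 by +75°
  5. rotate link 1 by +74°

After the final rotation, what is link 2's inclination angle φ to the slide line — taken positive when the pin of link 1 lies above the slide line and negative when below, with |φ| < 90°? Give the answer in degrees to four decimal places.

geometry: r = 60 mm, L = 139 mm, e = 20 mm; θ starts at 0°
rotate link 1 by -79°: θ ← 0° -79° = -79°
rotate link 1 by +52°: θ ← -79° +52° = -27°
rotate link 1 by +75°: θ ← -27° +75° = 48°
rotate link 1 by +74°: θ ← 48° +74° = 122°
h = r sin θ − e = 50.882886 − 20 = 30.882886
sin φ = h / L = 30.882886 / 139 = 0.22217903
φ = arcsin(0.22217903) = 12.837050°

12.8371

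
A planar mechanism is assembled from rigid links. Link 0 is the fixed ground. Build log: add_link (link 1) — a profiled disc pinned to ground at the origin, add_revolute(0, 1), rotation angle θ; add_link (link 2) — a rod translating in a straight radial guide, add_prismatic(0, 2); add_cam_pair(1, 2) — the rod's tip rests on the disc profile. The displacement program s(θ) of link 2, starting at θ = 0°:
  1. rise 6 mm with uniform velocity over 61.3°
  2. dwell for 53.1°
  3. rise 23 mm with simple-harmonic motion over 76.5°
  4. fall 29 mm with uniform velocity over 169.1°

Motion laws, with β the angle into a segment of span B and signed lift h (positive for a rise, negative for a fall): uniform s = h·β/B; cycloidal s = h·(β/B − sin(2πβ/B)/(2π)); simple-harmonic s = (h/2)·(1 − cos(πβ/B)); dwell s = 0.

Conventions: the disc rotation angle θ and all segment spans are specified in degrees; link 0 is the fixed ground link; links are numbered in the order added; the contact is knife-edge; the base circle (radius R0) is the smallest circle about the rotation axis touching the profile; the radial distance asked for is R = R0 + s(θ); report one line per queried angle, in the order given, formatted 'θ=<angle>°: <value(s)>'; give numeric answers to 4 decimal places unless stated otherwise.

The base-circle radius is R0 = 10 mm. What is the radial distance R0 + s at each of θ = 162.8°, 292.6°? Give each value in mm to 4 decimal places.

seg 1 [0°–61.3°] uniform, h=6: full span → s += 6 → s = 6.0000
seg 2 [61.3°–114.4°] dwell: s stays 6.0000
seg 3 [114.4°–190.9°] simple-harmonic, h=23: θ=162.8° here. β=48.4, B=76.5. 23/2·(1 − cos(π·0.6327)) = 16.1559 → s = 22.1559
seg 3 [114.4°–190.9°] simple-harmonic, h=23: full span → s += 23 → s = 29.0000
seg 4 [190.9°–360°] uniform, h=-29: θ=292.6° here. β=101.7, B=169.1. -29·101.7/169.1 = -17.4412 → s = 11.5588
θ=162.8°: R = R0 + s = 10 + 22.1559 = 32.1559
θ=292.6°: R = R0 + s = 10 + 11.5588 = 21.5588

θ=162.8°: 32.1559
θ=292.6°: 21.5588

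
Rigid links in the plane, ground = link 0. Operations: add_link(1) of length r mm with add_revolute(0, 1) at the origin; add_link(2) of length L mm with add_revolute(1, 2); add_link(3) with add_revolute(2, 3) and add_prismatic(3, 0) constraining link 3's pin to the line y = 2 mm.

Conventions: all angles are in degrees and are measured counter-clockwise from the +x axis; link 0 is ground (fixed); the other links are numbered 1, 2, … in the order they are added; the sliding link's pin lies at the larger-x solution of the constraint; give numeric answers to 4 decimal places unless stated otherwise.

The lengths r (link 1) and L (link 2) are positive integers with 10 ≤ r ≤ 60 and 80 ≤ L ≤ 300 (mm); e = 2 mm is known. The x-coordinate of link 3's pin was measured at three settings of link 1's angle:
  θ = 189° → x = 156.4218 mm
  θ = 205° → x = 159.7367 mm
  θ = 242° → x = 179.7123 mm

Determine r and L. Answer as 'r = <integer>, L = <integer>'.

constraint per measurement: (x − r cos θ)² + (r sin θ − e)² = L²
subtracting the θ₁ and θ₂ equations cancels the r² and L² terms:
r = (x₁² − x₂²) / (2[(x₁cos θ₁ + e sin θ₁) − (x₂cos θ₂ + e sin θ₂)]) = 57.0017 → r = 57
L² = (x₁ − r cos θ₁)² + (r sin θ₁ − e)² = 45368.9892 → L = 213.0000 → L = 213
check at θ₃=242°: x = 179.7123 (printed 179.7123) ✓

r = 57, L = 213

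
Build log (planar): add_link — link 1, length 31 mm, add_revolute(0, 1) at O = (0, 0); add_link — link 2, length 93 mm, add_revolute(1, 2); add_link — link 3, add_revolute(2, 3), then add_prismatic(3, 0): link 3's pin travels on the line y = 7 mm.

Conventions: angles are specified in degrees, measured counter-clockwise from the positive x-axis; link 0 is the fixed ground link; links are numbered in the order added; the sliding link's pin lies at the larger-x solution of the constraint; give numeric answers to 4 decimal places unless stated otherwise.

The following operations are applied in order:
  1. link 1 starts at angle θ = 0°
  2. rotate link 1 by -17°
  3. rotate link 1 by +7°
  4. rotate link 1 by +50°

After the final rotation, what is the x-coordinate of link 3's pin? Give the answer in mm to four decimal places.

geometry: r = 31 mm, L = 93 mm, e = 7 mm; θ starts at 0°
rotate link 1 by -17°: θ ← 0° -17° = -17°
rotate link 1 by +7°: θ ← -17° +7° = -10°
rotate link 1 by +50°: θ ← -10° +50° = 40°
crank pin P = (r cos θ, r sin θ) = (23.747378, 19.926416)
h = r sin θ − e = 19.926416 − 7 = 12.926416
x = r cos θ + √(L² − h²) = 23.747378 + 92.097273 = 115.844651

115.8447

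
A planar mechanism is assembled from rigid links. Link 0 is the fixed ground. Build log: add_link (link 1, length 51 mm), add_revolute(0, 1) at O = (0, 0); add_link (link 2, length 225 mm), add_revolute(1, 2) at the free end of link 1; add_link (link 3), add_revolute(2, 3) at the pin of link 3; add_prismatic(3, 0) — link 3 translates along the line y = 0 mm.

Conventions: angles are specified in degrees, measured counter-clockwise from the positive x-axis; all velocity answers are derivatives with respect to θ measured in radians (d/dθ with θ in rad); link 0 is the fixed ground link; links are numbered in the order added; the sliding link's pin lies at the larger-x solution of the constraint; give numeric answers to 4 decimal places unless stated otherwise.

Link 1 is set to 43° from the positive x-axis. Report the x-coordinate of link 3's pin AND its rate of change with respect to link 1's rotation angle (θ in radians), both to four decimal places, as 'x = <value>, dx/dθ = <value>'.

geometry: r = 51 mm, L = 225 mm, e = 0 mm
crank pin P = (r cos θ, r sin θ) = (37.299039, 34.781916)
h = r sin θ − e = 34.781916 − 0 = 34.781916
x = r cos θ + √(L² − h²) = 37.299039 + 222.295340 = 259.594379
dx/dθ = −r sin θ − h·r cos θ/√(L² − h²) (θ in radians; h = 34.781916) = -40.617990

x = 259.5944, dx/dθ = -40.6180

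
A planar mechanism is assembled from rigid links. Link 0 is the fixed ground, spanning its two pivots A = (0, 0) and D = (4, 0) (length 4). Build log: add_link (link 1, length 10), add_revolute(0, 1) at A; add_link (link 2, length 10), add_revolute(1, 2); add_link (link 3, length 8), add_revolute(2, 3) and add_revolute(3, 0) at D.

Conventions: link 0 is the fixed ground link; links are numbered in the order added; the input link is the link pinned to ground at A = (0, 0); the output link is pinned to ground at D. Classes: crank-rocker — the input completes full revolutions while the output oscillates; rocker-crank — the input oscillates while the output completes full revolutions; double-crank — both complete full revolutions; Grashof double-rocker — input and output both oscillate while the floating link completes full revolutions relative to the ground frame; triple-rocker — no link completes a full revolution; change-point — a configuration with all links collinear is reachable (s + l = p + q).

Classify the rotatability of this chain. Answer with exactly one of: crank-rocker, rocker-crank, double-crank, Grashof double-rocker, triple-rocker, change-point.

lengths: ground=4, input=10, coupler=10, output=8
sorted: s=4 (shortest), l=10 (longest), p+q=18
s + l = 14 vs p + q = 18
s + l < p + q (Grashof) with shortest = ground link → double-crank

double-crank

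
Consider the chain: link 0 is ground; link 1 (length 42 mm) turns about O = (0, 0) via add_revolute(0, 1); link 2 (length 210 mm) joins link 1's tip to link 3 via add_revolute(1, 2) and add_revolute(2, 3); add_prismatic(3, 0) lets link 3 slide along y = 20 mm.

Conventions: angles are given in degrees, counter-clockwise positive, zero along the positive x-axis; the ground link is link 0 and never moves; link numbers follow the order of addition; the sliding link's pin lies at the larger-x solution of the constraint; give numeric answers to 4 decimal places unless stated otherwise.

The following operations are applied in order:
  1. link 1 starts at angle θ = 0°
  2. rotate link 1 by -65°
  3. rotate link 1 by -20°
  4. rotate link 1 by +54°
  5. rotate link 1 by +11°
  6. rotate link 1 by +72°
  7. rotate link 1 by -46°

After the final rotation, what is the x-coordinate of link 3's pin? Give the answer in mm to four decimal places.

geometry: r = 42 mm, L = 210 mm, e = 20 mm; θ starts at 0°
rotate link 1 by -65°: θ ← 0° -65° = -65°
rotate link 1 by -20°: θ ← -65° -20° = -85°
rotate link 1 by +54°: θ ← -85° +54° = -31°
rotate link 1 by +11°: θ ← -31° +11° = -20°
rotate link 1 by +72°: θ ← -20° +72° = 52°
rotate link 1 by -46°: θ ← 52° -46° = 6°
crank pin P = (r cos θ, r sin θ) = (41.769920, 4.390195)
h = r sin θ − e = 4.390195 − 20 = -15.609805
x = r cos θ + √(L² − h²) = 41.769920 + 209.419039 = 251.188959

251.1890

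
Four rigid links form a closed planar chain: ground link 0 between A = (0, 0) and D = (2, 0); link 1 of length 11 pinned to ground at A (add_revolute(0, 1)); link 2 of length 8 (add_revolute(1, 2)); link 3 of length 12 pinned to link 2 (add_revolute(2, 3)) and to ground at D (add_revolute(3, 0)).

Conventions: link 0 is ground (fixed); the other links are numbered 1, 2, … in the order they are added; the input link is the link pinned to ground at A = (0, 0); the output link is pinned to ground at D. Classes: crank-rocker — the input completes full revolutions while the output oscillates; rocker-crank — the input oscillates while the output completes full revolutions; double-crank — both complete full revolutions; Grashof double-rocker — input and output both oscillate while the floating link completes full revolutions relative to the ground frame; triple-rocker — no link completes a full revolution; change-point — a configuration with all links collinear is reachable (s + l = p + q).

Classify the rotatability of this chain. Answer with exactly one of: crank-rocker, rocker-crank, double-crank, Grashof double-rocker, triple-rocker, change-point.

lengths: ground=2, input=11, coupler=8, output=12
sorted: s=2 (shortest), l=12 (longest), p+q=19
s + l = 14 vs p + q = 19
s + l < p + q (Grashof) with shortest = ground link → double-crank

double-crank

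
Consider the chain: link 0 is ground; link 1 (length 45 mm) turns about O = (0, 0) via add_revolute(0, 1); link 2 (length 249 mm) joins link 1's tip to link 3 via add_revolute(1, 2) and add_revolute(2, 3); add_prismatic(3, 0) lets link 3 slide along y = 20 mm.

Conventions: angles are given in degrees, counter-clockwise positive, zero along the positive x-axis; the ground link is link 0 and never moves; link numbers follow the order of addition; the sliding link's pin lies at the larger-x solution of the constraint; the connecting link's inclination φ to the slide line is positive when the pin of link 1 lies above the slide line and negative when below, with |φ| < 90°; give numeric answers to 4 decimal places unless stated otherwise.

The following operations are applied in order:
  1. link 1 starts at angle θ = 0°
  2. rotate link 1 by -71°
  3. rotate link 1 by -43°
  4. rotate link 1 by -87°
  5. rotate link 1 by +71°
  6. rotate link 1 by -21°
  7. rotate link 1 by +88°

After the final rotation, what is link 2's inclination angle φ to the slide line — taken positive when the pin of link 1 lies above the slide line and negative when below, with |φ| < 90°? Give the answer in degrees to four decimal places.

geometry: r = 45 mm, L = 249 mm, e = 20 mm; θ starts at 0°
rotate link 1 by -71°: θ ← 0° -71° = -71°
rotate link 1 by -43°: θ ← -71° -43° = -114°
rotate link 1 by -87°: θ ← -114° -87° = -201°
rotate link 1 by +71°: θ ← -201° +71° = -130°
rotate link 1 by -21°: θ ← -130° -21° = -151°
rotate link 1 by +88°: θ ← -151° +88° = -63°
h = r sin θ − e = -40.095294 − 20 = -60.095294
sin φ = h / L = -60.095294 / 249 = -0.24134656
φ = arcsin(-0.24134656) = -13.966029°

-13.9660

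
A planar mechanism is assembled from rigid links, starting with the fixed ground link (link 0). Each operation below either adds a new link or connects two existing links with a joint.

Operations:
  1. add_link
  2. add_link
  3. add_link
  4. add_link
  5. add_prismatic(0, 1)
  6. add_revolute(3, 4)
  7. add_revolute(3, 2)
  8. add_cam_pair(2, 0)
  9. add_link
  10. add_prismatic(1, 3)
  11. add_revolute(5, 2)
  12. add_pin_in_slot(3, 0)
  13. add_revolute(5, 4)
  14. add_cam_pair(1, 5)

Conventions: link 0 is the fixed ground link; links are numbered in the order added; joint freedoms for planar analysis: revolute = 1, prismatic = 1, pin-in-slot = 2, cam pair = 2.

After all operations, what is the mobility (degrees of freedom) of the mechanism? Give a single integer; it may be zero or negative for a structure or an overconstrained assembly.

ground; <1,0,0>
#1 <2,0,0>
#2 <3,0,0>
#3 <4,0,0>
#4 <5,0,0>
P:0↔1 J1 <5,1,0>
R:3↔4 J1 <5,2,0>
R:3↔2 J1 <5,3,0>
C:2↔0 J2 <5,3,1>
#5 <6,3,1>
P:1↔3 J1 <6,4,1>
R:5↔2 J1 <6,5,1>
PS:3↔0 J2 <6,5,2>
R:5↔4 J1 <6,6,2>
C:1↔5 J2 <6,6,3>
3×5 − 2×6 − 1×3 = 0

M = 0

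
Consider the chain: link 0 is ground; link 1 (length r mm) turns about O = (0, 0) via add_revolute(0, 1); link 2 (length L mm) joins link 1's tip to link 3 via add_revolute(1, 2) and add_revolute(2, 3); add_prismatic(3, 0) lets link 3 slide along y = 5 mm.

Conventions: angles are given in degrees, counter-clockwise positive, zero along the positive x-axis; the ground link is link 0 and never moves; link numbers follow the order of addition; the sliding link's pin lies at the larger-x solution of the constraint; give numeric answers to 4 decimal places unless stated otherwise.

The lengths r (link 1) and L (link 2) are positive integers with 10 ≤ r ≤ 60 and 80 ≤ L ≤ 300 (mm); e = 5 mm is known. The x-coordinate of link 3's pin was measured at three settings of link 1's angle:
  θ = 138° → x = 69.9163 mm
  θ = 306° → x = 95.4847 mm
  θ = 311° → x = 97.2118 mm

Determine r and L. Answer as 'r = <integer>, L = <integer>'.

constraint per measurement: (x − r cos θ)² + (r sin θ − e)² = L²
subtracting the θ₁ and θ₂ equations cancels the r² and L² terms:
r = (x₁² − x₂²) / (2[(x₁cos θ₁ + e sin θ₁) − (x₂cos θ₂ + e sin θ₂)]) = 20.9999 → r = 21
L² = (x₁ − r cos θ₁)² + (r sin θ₁ − e)² = 7396.0049 → L = 86.0000 → L = 86
check at θ₃=311°: x = 97.2118 (printed 97.2118) ✓

r = 21, L = 86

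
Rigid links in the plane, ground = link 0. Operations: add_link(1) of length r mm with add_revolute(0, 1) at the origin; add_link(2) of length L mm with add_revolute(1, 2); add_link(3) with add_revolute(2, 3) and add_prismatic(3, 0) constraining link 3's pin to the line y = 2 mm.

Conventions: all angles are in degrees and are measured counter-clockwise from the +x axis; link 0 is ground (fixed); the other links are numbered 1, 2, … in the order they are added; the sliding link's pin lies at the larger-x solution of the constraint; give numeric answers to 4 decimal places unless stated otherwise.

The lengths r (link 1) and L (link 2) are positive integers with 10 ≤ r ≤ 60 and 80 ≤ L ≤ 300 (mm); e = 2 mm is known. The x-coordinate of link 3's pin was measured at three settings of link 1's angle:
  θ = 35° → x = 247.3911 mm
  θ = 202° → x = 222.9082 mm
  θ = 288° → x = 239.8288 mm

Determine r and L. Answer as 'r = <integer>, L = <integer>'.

constraint per measurement: (x − r cos θ)² + (r sin θ − e)² = L²
subtracting the θ₁ and θ₂ equations cancels the r² and L² terms:
r = (x₁² − x₂²) / (2[(x₁cos θ₁ + e sin θ₁) − (x₂cos θ₂ + e sin θ₂)]) = 14.0000 → r = 14
L² = (x₁ − r cos θ₁)² + (r sin θ₁ − e)² = 55696.0102 → L = 236.0000 → L = 236
check at θ₃=288°: x = 239.8288 (printed 239.8288) ✓

r = 14, L = 236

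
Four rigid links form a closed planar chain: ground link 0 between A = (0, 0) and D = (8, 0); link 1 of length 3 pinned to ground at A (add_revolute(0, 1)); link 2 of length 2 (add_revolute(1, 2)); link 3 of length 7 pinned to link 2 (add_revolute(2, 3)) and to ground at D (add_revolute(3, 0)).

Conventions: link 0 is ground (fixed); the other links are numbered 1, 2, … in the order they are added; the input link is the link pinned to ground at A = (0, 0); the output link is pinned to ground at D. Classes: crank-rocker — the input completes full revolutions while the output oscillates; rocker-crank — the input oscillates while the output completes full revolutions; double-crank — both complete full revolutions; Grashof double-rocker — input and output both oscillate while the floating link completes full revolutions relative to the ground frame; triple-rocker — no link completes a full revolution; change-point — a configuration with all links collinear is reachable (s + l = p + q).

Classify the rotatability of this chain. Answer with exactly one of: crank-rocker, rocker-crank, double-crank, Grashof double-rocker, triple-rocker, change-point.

lengths: ground=8, input=3, coupler=2, output=7
sorted: s=2 (shortest), l=8 (longest), p+q=10
s + l = 10 vs p + q = 10
s + l = p + q → change-point (collinear configuration reachable)

change-point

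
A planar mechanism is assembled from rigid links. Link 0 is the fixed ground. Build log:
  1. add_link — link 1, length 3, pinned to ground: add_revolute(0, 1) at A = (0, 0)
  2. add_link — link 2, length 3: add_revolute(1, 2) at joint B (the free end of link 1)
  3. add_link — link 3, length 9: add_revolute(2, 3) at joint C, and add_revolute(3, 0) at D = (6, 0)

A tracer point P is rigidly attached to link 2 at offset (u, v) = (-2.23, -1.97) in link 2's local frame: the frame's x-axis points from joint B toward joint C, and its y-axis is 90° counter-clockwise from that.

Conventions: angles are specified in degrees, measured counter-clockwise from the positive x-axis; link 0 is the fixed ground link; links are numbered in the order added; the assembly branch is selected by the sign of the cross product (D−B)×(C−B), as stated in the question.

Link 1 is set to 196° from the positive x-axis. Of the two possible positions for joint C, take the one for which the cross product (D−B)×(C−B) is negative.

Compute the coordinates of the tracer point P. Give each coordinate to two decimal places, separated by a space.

A=(0,0), D=(6.00,0)
B = A + 3.00·(cos196°, sin196°) = (-2.8838, -0.8269)
|BD| = 8.9222
circle(B,3.00) ∩ circle(D,9.00): a=0.4262, h=2.9696
  candidates: C₊=(-2.7346,2.1694) cross=26.495; C₋=(-2.1842,-3.7442) cross=-26.495
  branch - wants cross < 0 → take C=(-2.1842,-3.7442) (cross=-26.495)
ex = (C−B)/|BC| = (0.2332,-0.9724); ey = (0.9724,0.2332)
P = B + -2.23·ex + -1.97·ey = (-5.3195,0.8822)

-5.32 0.88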